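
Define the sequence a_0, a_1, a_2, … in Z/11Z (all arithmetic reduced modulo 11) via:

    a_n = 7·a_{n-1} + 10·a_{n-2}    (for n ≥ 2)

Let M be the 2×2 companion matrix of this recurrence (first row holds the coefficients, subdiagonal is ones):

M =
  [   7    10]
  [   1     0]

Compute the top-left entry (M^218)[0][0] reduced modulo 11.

10

(M^218)[0][0] is the top entry after applying M 218 times to the unit state (1, 0). Equivalently it is h_{219} for the auxiliary sequence (h_n) obeying the same recurrence with h_1 = 1 and h_i = 0 for 0 ≤ i < 1:
h_2 = 7·1 + 10·0 = 7
h_3 = 7·7 + 10·1 = 4
h_4 = 7·4 + 10·7 = 10
h_5 = 7·10 + 10·4 = 0
h_6 = 7·0 + 10·10 = 1
(h_5, h_6) = (0, 1) = (h_0, h_1), so the sequence has period 5.
219 ≡ 4 (mod 5), hence h_219 = h_4 = 10.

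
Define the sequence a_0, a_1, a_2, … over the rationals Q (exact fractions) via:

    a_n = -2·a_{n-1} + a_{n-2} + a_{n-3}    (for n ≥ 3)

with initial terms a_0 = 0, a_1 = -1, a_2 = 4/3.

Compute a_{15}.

-172703/3

a_3 = -2·4/3 + 1·-1 + 1·0 = -11/3
a_4 = -2·-11/3 + 1·4/3 + 1·-1 = 23/3
a_5 = -2·23/3 + 1·-11/3 + 1·4/3 = -53/3
a_6 = -2·-53/3 + 1·23/3 + 1·-11/3 = 118/3
a_7 = -2·118/3 + 1·-53/3 + 1·23/3 = -266/3
a_8 = -2·-266/3 + 1·118/3 + 1·-53/3 = 199
a_9 = -2·199 + 1·-266/3 + 1·118/3 = -1342/3
a_10 = -2·-1342/3 + 1·199 + 1·-266/3 = 1005
a_11 = -2·1005 + 1·-1342/3 + 1·199 = -6775/3
a_12 = -2·-6775/3 + 1·1005 + 1·-1342/3 = 15223/3
a_13 = -2·15223/3 + 1·-6775/3 + 1·1005 = -11402
a_14 = -2·-11402 + 1·15223/3 + 1·-6775/3 = 25620
a_15 = -2·25620 + 1·-11402 + 1·15223/3 = -172703/3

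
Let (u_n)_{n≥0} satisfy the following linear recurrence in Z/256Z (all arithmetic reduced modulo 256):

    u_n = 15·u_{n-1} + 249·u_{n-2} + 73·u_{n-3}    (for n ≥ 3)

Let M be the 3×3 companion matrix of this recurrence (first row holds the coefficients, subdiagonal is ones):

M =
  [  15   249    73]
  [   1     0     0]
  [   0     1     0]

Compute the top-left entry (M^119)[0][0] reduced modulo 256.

(M^119)[0][0] is the top entry after applying M 119 times to the unit state (1, 0, 0). Equivalently it is h_{121} for the auxiliary sequence (h_n) obeying the same recurrence with h_2 = 1 and h_i = 0 for 0 ≤ i < 2:
h_3 = 15·1 + 249·0 + 73·0 = 15
h_4 = 15·15 + 249·1 + 73·0 = 218
h_5 = 15·218 + 249·15 + 73·1 = 166
h_6 = 15·166 + 249·218 + 73·15 = 11
h_7 = 15·11 + 249·166 + 73·218 = 69
h_8 = 15·69 + 249·11 + 73·166 = 20
h_9 = 15·20 + 249·69 + 73·11 = 108
h_10 = 15·108 + 249·20 + 73·69 = 117
h_11 = 15·117 + 249·108 + 73·20 = 155
h_12 = 15·155 + 249·117 + 73·108 = 174
h_13 = 15·174 + 249·155 + 73·117 = 82
h_14 = 15·82 + 249·174 + 73·155 = 63
h_15 = 15·63 + 249·82 + 73·174 = 17
h_16 = 15·17 + 249·63 + 73·82 = 168
h_17 = 15·168 + 249·17 + 73·63 = 88
h_18 = 15·88 + 249·168 + 73·17 = 105
h_19 = 15·105 + 249·88 + 73·168 = 167
h_20 = 15·167 + 249·105 + 73·88 = 2
h_21 = 15·2 + 249·167 + 73·105 = 126
h_22 = 15·126 + 249·2 + 73·167 = 243
h_23 = 15·243 + 249·126 + 73·2 = 93
h_24 = 15·93 + 249·243 + 73·126 = 188
h_25 = 15·188 + 249·93 + 73·243 = 196
h_26 = 15·196 + 249·188 + 73·93 = 221
h_27 = 15·221 + 249·196 + 73·188 = 51
h_28 = 15·51 + 249·221 + 73·196 = 214
h_29 = 15·214 + 249·51 + 73·221 = 42
h_30 = 15·42 + 249·214 + 73·51 = 39
h_31 = 15·39 + 249·42 + 73·214 = 41
h_32 = 15·41 + 249·39 + 73·42 = 80
h_33 = 15·80 + 249·41 + 73·39 = 176
h_34 = 15·176 + 249·80 + 73·41 = 209
h_35 = 15·209 + 249·176 + 73·80 = 63
h_36 = 15·63 + 249·209 + 73·176 = 42
h_37 = 15·42 + 249·63 + 73·209 = 86
h_38 = 15·86 + 249·42 + 73·63 = 219
h_39 = 15·219 + 249·86 + 73·42 = 117
h_40 = 15·117 + 249·219 + 73·86 = 100
h_41 = 15·100 + 249·117 + 73·219 = 28
h_42 = 15·28 + 249·100 + 73·117 = 69
h_43 = 15·69 + 249·28 + 73·100 = 203
h_44 = 15·203 + 249·69 + 73·28 = 254
h_45 = 15·254 + 249·203 + 73·69 = 2
h_46 = 15·2 + 249·254 + 73·203 = 15
h_47 = 15·15 + 249·2 + 73·254 = 65
h_48 = 15·65 + 249·15 + 73·2 = 248
h_49 = 15·248 + 249·65 + 73·15 = 8
h_50 = 15·8 + 249·248 + 73·65 = 57
h_51 = 15·57 + 249·8 + 73·248 = 215
h_52 = 15·215 + 249·57 + 73·8 = 82
h_53 = 15·82 + 249·215 + 73·57 = 46
h_54 = 15·46 + 249·82 + 73·215 = 195
h_55 = 15·195 + 249·46 + 73·82 = 141
h_56 = 15·141 + 249·195 + 73·46 = 12
h_57 = 15·12 + 249·141 + 73·195 = 116
h_58 = 15·116 + 249·12 + 73·141 = 173
h_59 = 15·173 + 249·116 + 73·12 = 99
h_60 = 15·99 + 249·173 + 73·116 = 38
h_61 = 15·38 + 249·99 + 73·173 = 218
h_62 = 15·218 + 249·38 + 73·99 = 247
h_63 = 15·247 + 249·218 + 73·38 = 89
h_64 = 15·89 + 249·247 + 73·218 = 160
h_65 = 15·160 + 249·89 + 73·247 = 96
h_66 = 15·96 + 249·160 + 73·89 = 161
h_67 = 15·161 + 249·96 + 73·160 = 111
h_68 = 15·111 + 249·161 + 73·96 = 122
h_69 = 15·122 + 249·111 + 73·161 = 6
h_70 = 15·6 + 249·122 + 73·111 = 171
h_71 = 15·171 + 249·6 + 73·122 = 165
h_72 = 15·165 + 249·171 + 73·6 = 180
h_73 = 15·180 + 249·165 + 73·171 = 204
h_74 = 15·204 + 249·180 + 73·165 = 21
h_75 = 15·21 + 249·204 + 73·180 = 251
h_76 = 15·251 + 249·21 + 73·204 = 78
h_77 = 15·78 + 249·251 + 73·21 = 178
h_78 = 15·178 + 249·78 + 73·251 = 223
h_79 = 15·223 + 249·178 + 73·78 = 113
h_80 = 15·113 + 249·223 + 73·178 = 72
h_81 = 15·72 + 249·113 + 73·223 = 184
h_82 = 15·184 + 249·72 + 73·113 = 9
h_83 = 15·9 + 249·184 + 73·72 = 7
h_84 = 15·7 + 249·9 + 73·184 = 162
h_85 = 15·162 + 249·7 + 73·9 = 222
h_86 = 15·222 + 249·162 + 73·7 = 147
h_87 = 15·147 + 249·222 + 73·162 = 189
h_88 = 15·189 + 249·147 + 73·222 = 92
h_89 = 15·92 + 249·189 + 73·147 = 36
h_90 = 15·36 + 249·92 + 73·189 = 125
h_91 = 15·125 + 249·36 + 73·92 = 147
h_92 = 15·147 + 249·125 + 73·36 = 118
h_93 = 15·118 + 249·147 + 73·125 = 138
h_94 = 15·138 + 249·118 + 73·147 = 199
h_95 = 15·199 + 249·138 + 73·118 = 137
h_96 = 15·137 + 249·199 + 73·138 = 240
h_97 = 15·240 + 249·137 + 73·199 = 16
h_98 = 15·16 + 249·240 + 73·137 = 113
h_99 = 15·113 + 249·16 + 73·240 = 159
h_100 = 15·159 + 249·113 + 73·16 = 202
h_101 = 15·202 + 249·159 + 73·113 = 182
h_102 = 15·182 + 249·202 + 73·159 = 123
h_103 = 15·123 + 249·182 + 73·202 = 213
h_104 = 15·213 + 249·123 + 73·182 = 4
h_105 = 15·4 + 249·213 + 73·123 = 124
h_106 = 15·124 + 249·4 + 73·213 = 229
h_107 = 15·229 + 249·124 + 73·4 = 43
h_108 = 15·43 + 249·229 + 73·124 = 158
h_109 = 15·158 + 249·43 + 73·229 = 98
h_110 = 15·98 + 249·158 + 73·43 = 175
h_111 = 15·175 + 249·98 + 73·158 = 161
h_112 = 15·161 + 249·175 + 73·98 = 152
h_113 = 15·152 + 249·161 + 73·175 = 104
h_114 = 15·104 + 249·152 + 73·161 = 217
h_115 = 15·217 + 249·104 + 73·152 = 55
h_116 = 15·55 + 249·217 + 73·104 = 242
h_117 = 15·242 + 249·55 + 73·217 = 142
h_118 = 15·142 + 249·242 + 73·55 = 99
h_119 = 15·99 + 249·142 + 73·242 = 237
h_120 = 15·237 + 249·99 + 73·142 = 172
h_121 = 15·172 + 249·237 + 73·99 = 212

212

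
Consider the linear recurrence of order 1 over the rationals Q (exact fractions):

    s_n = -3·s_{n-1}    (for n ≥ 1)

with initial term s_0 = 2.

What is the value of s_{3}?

s_1 = -3·2 = -6
s_2 = -3·-6 = 18
s_3 = -3·18 = -54

-54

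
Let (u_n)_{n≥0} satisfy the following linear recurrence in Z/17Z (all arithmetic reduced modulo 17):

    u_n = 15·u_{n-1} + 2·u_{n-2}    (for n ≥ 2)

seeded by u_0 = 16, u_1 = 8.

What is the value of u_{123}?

u_2 = 15·8 + 2·16 = 16
u_3 = 15·16 + 2·8 = 1
u_4 = 15·1 + 2·16 = 13
u_5 = 15·13 + 2·1 = 10
u_6 = 15·10 + 2·13 = 6
u_7 = 15·6 + 2·10 = 8
u_8 = 15·8 + 2·6 = 13
u_9 = 15·13 + 2·8 = 7
u_10 = 15·7 + 2·13 = 12
u_11 = 15·12 + 2·7 = 7
u_12 = 15·7 + 2·12 = 10
u_13 = 15·10 + 2·7 = 11
u_14 = 15·11 + 2·10 = 15
u_15 = 15·15 + 2·11 = 9
u_16 = 15·9 + 2·15 = 12
u_17 = 15·12 + 2·9 = 11
u_18 = 15·11 + 2·12 = 2
u_19 = 15·2 + 2·11 = 1
u_20 = 15·1 + 2·2 = 2
u_21 = 15·2 + 2·1 = 15
u_22 = 15·15 + 2·2 = 8
u_23 = 15·8 + 2·15 = 14
u_24 = 15·14 + 2·8 = 5
u_25 = 15·5 + 2·14 = 1
u_26 = 15·1 + 2·5 = 8
u_27 = 15·8 + 2·1 = 3
u_28 = 15·3 + 2·8 = 10
u_29 = 15·10 + 2·3 = 3
u_30 = 15·3 + 2·10 = 14
u_31 = 15·14 + 2·3 = 12
u_32 = 15·12 + 2·14 = 4
u_33 = 15·4 + 2·12 = 16
u_34 = 15·16 + 2·4 = 10
u_35 = 15·10 + 2·16 = 12
u_36 = 15·12 + 2·10 = 13
u_37 = 15·13 + 2·12 = 15
u_38 = 15·15 + 2·13 = 13
u_39 = 15·13 + 2·15 = 4
u_40 = 15·4 + 2·13 = 1
u_41 = 15·1 + 2·4 = 6
u_42 = 15·6 + 2·1 = 7
u_43 = 15·7 + 2·6 = 15
u_44 = 15·15 + 2·7 = 1
u_45 = 15·1 + 2·15 = 11
u_46 = 15·11 + 2·1 = 14
u_47 = 15·14 + 2·11 = 11
u_48 = 15·11 + 2·14 = 6
u_49 = 15·6 + 2·11 = 10
u_50 = 15·10 + 2·6 = 9
u_51 = 15·9 + 2·10 = 2
u_52 = 15·2 + 2·9 = 14
u_53 = 15·14 + 2·2 = 10
u_54 = 15·10 + 2·14 = 8
u_55 = 15·8 + 2·10 = 4
u_56 = 15·4 + 2·8 = 8
u_57 = 15·8 + 2·4 = 9
u_58 = 15·9 + 2·8 = 15
u_59 = 15·15 + 2·9 = 5
u_60 = 15·5 + 2·15 = 3
u_61 = 15·3 + 2·5 = 4
u_62 = 15·4 + 2·3 = 15
u_63 = 15·15 + 2·4 = 12
u_64 = 15·12 + 2·15 = 6
u_65 = 15·6 + 2·12 = 12
u_66 = 15·12 + 2·6 = 5
u_67 = 15·5 + 2·12 = 14
u_68 = 15·14 + 2·5 = 16
u_69 = 15·16 + 2·14 = 13
u_70 = 15·13 + 2·16 = 6
u_71 = 15·6 + 2·13 = 14
u_72 = 15·14 + 2·6 = 1
u_73 = 15·1 + 2·14 = 9
u_74 = 15·9 + 2·1 = 1
u_75 = 15·1 + 2·9 = 16
u_76 = 15·16 + 2·1 = 4
u_77 = 15·4 + 2·16 = 7
u_78 = 15·7 + 2·4 = 11
u_79 = 15·11 + 2·7 = 9
u_80 = 15·9 + 2·11 = 4
u_81 = 15·4 + 2·9 = 10
u_82 = 15·10 + 2·4 = 5
u_83 = 15·5 + 2·10 = 10
u_84 = 15·10 + 2·5 = 7
u_85 = 15·7 + 2·10 = 6
u_86 = 15·6 + 2·7 = 2
u_87 = 15·2 + 2·6 = 8
u_88 = 15·8 + 2·2 = 5
u_89 = 15·5 + 2·8 = 6
u_90 = 15·6 + 2·5 = 15
u_91 = 15·15 + 2·6 = 16
u_92 = 15·16 + 2·15 = 15
u_93 = 15·15 + 2·16 = 2
u_94 = 15·2 + 2·15 = 9
u_95 = 15·9 + 2·2 = 3
u_96 = 15·3 + 2·9 = 12
u_97 = 15·12 + 2·3 = 16
u_98 = 15·16 + 2·12 = 9
u_99 = 15·9 + 2·16 = 14
u_100 = 15·14 + 2·9 = 7
u_101 = 15·7 + 2·14 = 14
u_102 = 15·14 + 2·7 = 3
u_103 = 15·3 + 2·14 = 5
u_104 = 15·5 + 2·3 = 13
u_105 = 15·13 + 2·5 = 1
u_106 = 15·1 + 2·13 = 7
u_107 = 15·7 + 2·1 = 5
u_108 = 15·5 + 2·7 = 4
u_109 = 15·4 + 2·5 = 2
u_110 = 15·2 + 2·4 = 4
u_111 = 15·4 + 2·2 = 13
u_112 = 15·13 + 2·4 = 16
u_113 = 15·16 + 2·13 = 11
u_114 = 15·11 + 2·16 = 10
u_115 = 15·10 + 2·11 = 2
u_116 = 15·2 + 2·10 = 16
u_117 = 15·16 + 2·2 = 6
u_118 = 15·6 + 2·16 = 3
u_119 = 15·3 + 2·6 = 6
u_120 = 15·6 + 2·3 = 11
u_121 = 15·11 + 2·6 = 7
u_122 = 15·7 + 2·11 = 8
u_123 = 15·8 + 2·7 = 15

15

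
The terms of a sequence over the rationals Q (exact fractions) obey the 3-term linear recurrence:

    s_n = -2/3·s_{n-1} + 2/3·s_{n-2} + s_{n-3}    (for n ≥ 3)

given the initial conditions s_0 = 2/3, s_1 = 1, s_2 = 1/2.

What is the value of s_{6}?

26/27

s_3 = -2/3·1/2 + 2/3·1 + 1·2/3 = 1
s_4 = -2/3·1 + 2/3·1/2 + 1·1 = 2/3
s_5 = -2/3·2/3 + 2/3·1 + 1·1/2 = 13/18
s_6 = -2/3·13/18 + 2/3·2/3 + 1·1 = 26/27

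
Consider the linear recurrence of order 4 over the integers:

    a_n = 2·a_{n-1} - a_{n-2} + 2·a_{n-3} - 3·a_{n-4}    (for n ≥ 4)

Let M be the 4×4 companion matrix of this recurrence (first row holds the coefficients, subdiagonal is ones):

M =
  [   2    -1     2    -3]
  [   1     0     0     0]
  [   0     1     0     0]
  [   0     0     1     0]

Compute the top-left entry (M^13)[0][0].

(M^13)[0][0] is the top entry after applying M 13 times to the unit state (1, 0, 0, 0). Equivalently it is h_{16} for the auxiliary sequence (h_n) obeying the same recurrence with h_3 = 1 and h_i = 0 for 0 ≤ i < 3:
h_4 = 2·1 + -1·0 + 2·0 + -3·0 = 2
h_5 = 2·2 + -1·1 + 2·0 + -3·0 = 3
h_6 = 2·3 + -1·2 + 2·1 + -3·0 = 6
h_7 = 2·6 + -1·3 + 2·2 + -3·1 = 10
h_8 = 2·10 + -1·6 + 2·3 + -3·2 = 14
h_9 = 2·14 + -1·10 + 2·6 + -3·3 = 21
h_10 = 2·21 + -1·14 + 2·10 + -3·6 = 30
h_11 = 2·30 + -1·21 + 2·14 + -3·10 = 37
h_12 = 2·37 + -1·30 + 2·21 + -3·14 = 44
h_13 = 2·44 + -1·37 + 2·30 + -3·21 = 48
h_14 = 2·48 + -1·44 + 2·37 + -3·30 = 36
h_15 = 2·36 + -1·48 + 2·44 + -3·37 = 1
h_16 = 2·1 + -1·36 + 2·48 + -3·44 = -70

-70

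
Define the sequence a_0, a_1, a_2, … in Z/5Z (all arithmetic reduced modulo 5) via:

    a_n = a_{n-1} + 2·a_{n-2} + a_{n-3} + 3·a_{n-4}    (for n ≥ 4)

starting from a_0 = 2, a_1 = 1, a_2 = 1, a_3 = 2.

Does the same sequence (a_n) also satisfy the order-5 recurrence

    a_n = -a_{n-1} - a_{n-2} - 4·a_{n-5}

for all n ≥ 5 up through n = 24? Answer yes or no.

yes

Terms a_0..a_24: 2, 1, 1, 2, 1, 4, 1, 1, 0, 0, 4, 2, 0, 3, 2, 4, 1, 0, 2, 0, 2, 4, 4, 4, 2
n=5: candidate gives 4, actual a_5 = 4 ✓
n=6: candidate gives 1, actual a_6 = 1 ✓
n=7: candidate gives 1, actual a_7 = 1 ✓
n=8: candidate gives 0, actual a_8 = 0 ✓
n=9: candidate gives 0, actual a_9 = 0 ✓
n=10: candidate gives 4, actual a_10 = 4 ✓
n=11: candidate gives 2, actual a_11 = 2 ✓
n=12: candidate gives 0, actual a_12 = 0 ✓
n=13: candidate gives 3, actual a_13 = 3 ✓
n=14: candidate gives 2, actual a_14 = 2 ✓
n=15: candidate gives 4, actual a_15 = 4 ✓
n=16: candidate gives 1, actual a_16 = 1 ✓
n=17: candidate gives 0, actual a_17 = 0 ✓
n=18: candidate gives 2, actual a_18 = 2 ✓
n=19: candidate gives 0, actual a_19 = 0 ✓
n=20: candidate gives 2, actual a_20 = 2 ✓
n=21: candidate gives 4, actual a_21 = 4 ✓
n=22: candidate gives 4, actual a_22 = 4 ✓
n=23: candidate gives 4, actual a_23 = 4 ✓
n=24: candidate gives 2, actual a_24 = 2 ✓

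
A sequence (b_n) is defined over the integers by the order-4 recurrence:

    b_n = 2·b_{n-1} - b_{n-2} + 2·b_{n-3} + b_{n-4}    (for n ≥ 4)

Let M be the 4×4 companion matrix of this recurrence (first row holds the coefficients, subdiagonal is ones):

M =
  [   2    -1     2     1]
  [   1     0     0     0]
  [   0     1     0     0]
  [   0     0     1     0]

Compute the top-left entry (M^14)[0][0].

22083

(M^14)[0][0] is the top entry after applying M 14 times to the unit state (1, 0, 0, 0). Equivalently it is h_{17} for the auxiliary sequence (h_n) obeying the same recurrence with h_3 = 1 and h_i = 0 for 0 ≤ i < 3:
h_4 = 2·1 + -1·0 + 2·0 + 1·0 = 2
h_5 = 2·2 + -1·1 + 2·0 + 1·0 = 3
h_6 = 2·3 + -1·2 + 2·1 + 1·0 = 6
h_7 = 2·6 + -1·3 + 2·2 + 1·1 = 14
h_8 = 2·14 + -1·6 + 2·3 + 1·2 = 30
h_9 = 2·30 + -1·14 + 2·6 + 1·3 = 61
h_10 = 2·61 + -1·30 + 2·14 + 1·6 = 126
h_11 = 2·126 + -1·61 + 2·30 + 1·14 = 265
h_12 = 2·265 + -1·126 + 2·61 + 1·30 = 556
h_13 = 2·556 + -1·265 + 2·126 + 1·61 = 1160
h_14 = 2·1160 + -1·556 + 2·265 + 1·126 = 2420
h_15 = 2·2420 + -1·1160 + 2·556 + 1·265 = 5057
h_16 = 2·5057 + -1·2420 + 2·1160 + 1·556 = 10570
h_17 = 2·10570 + -1·5057 + 2·2420 + 1·1160 = 22083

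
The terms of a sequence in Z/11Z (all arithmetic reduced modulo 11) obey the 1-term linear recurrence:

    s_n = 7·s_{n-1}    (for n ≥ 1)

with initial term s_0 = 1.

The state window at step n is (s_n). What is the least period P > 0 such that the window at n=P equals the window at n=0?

10

n=0: window = (1)
n=1: window = (7)
n=2: window = (5)
n=3: window = (2)
n=4: window = (3)
n=5: window = (10)
n=6: window = (4)
n=7: window = (6)
n=8: window = (9)
n=9: window = (8)
n=10: window = (1)
window at n=10 equals window at n=0 → period = 10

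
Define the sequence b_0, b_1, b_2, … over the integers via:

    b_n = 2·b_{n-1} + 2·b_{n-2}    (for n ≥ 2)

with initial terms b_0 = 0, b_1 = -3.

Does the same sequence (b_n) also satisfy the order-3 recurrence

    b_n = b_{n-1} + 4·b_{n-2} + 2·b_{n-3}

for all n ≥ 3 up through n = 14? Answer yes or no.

yes

Terms b_0..b_14: 0, -3, -6, -18, -48, -132, -360, -984, -2688, -7344, -20064, -54816, -149760, -409152, -1117824
n=3: candidate gives -18, actual b_3 = -18 ✓
n=4: candidate gives -48, actual b_4 = -48 ✓
n=5: candidate gives -132, actual b_5 = -132 ✓
n=6: candidate gives -360, actual b_6 = -360 ✓
n=7: candidate gives -984, actual b_7 = -984 ✓
n=8: candidate gives -2688, actual b_8 = -2688 ✓
n=9: candidate gives -7344, actual b_9 = -7344 ✓
n=10: candidate gives -20064, actual b_10 = -20064 ✓
n=11: candidate gives -54816, actual b_11 = -54816 ✓
n=12: candidate gives -149760, actual b_12 = -149760 ✓
n=13: candidate gives -409152, actual b_13 = -409152 ✓
n=14: candidate gives -1117824, actual b_14 = -1117824 ✓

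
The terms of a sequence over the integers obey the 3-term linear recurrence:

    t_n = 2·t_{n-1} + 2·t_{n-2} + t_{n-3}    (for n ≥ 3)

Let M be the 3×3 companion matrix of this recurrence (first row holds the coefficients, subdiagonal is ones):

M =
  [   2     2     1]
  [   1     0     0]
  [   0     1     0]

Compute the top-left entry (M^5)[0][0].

136

(M^5)[0][0] is the top entry after applying M 5 times to the unit state (1, 0, 0). Equivalently it is h_{7} for the auxiliary sequence (h_n) obeying the same recurrence with h_2 = 1 and h_i = 0 for 0 ≤ i < 2:
h_3 = 2·1 + 2·0 + 1·0 = 2
h_4 = 2·2 + 2·1 + 1·0 = 6
h_5 = 2·6 + 2·2 + 1·1 = 17
h_6 = 2·17 + 2·6 + 1·2 = 48
h_7 = 2·48 + 2·17 + 1·6 = 136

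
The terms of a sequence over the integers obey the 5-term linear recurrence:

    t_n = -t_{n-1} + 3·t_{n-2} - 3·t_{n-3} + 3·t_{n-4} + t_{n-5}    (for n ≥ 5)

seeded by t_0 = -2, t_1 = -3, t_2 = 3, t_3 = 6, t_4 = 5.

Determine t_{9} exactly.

t_5 = -1·5 + 3·6 + -3·3 + 3·-3 + 1·-2 = -7
t_6 = -1·-7 + 3·5 + -3·6 + 3·3 + 1·-3 = 10
t_7 = -1·10 + 3·-7 + -3·5 + 3·6 + 1·3 = -25
t_8 = -1·-25 + 3·10 + -3·-7 + 3·5 + 1·6 = 97
t_9 = -1·97 + 3·-25 + -3·10 + 3·-7 + 1·5 = -218

-218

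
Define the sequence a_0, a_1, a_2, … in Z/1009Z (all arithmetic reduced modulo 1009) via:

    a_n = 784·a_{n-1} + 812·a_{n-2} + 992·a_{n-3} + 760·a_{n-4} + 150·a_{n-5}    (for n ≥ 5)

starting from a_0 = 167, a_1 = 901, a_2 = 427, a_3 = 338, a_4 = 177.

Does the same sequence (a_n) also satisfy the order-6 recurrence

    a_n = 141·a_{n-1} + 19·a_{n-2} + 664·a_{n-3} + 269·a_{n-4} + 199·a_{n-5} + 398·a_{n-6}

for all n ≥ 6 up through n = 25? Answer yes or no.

Terms a_0..a_25: 167, 901, 427, 338, 177, 830, 235, 636, 886, 788, 986, 337, 977, 988, 75, 334, 229, 893, 907, 263, 366, 428, 601, 186, 755, 997
n=6: candidate gives 162, actual a_6 = 235 ✗

no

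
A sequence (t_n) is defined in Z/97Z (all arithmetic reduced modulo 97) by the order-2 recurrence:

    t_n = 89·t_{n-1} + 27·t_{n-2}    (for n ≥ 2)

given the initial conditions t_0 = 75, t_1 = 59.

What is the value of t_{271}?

6

t_2 = 89·59 + 27·75 = 1
t_3 = 89·1 + 27·59 = 33
t_4 = 89·33 + 27·1 = 54
t_5 = 89·54 + 27·33 = 71
t_6 = 89·71 + 27·54 = 17
t_7 = 89·17 + 27·71 = 35
t_8 = 89·35 + 27·17 = 82
t_9 = 89·82 + 27·35 = 95
t_10 = 89·95 + 27·82 = 96
t_11 = 89·96 + 27·95 = 51
t_12 = 89·51 + 27·96 = 50
t_13 = 89·50 + 27·51 = 7
t_14 = 89·7 + 27·50 = 33
t_15 = 89·33 + 27·7 = 22
t_16 = 89·22 + 27·33 = 36
t_17 = 89·36 + 27·22 = 15
t_18 = 89·15 + 27·36 = 76
t_19 = 89·76 + 27·15 = 88
t_20 = 89·88 + 27·76 = 87
t_21 = 89·87 + 27·88 = 31
t_22 = 89·31 + 27·87 = 64
t_23 = 89·64 + 27·31 = 34
t_24 = 89·34 + 27·64 = 1
t_25 = 89·1 + 27·34 = 37
t_26 = 89·37 + 27·1 = 22
t_27 = 89·22 + 27·37 = 47
t_28 = 89·47 + 27·22 = 24
t_29 = 89·24 + 27·47 = 10
t_30 = 89·10 + 27·24 = 83
t_31 = 89·83 + 27·10 = 91
t_32 = 89·91 + 27·83 = 58
t_33 = 89·58 + 27·91 = 53
t_34 = 89·53 + 27·58 = 75
t_35 = 89·75 + 27·53 = 55
t_36 = 89·55 + 27·75 = 33
t_37 = 89·33 + 27·55 = 57
t_38 = 89·57 + 27·33 = 47
t_39 = 89·47 + 27·57 = 96
t_40 = 89·96 + 27·47 = 16
t_41 = 89·16 + 27·96 = 39
t_42 = 89·39 + 27·16 = 23
t_43 = 89·23 + 27·39 = 93
t_44 = 89·93 + 27·23 = 71
t_45 = 89·71 + 27·93 = 3
t_46 = 89·3 + 27·71 = 50
t_47 = 89·50 + 27·3 = 69
t_48 = 89·69 + 27·50 = 22
t_49 = 89·22 + 27·69 = 38
t_50 = 89·38 + 27·22 = 96
t_51 = 89·96 + 27·38 = 64
t_52 = 89·64 + 27·96 = 43
t_53 = 89·43 + 27·64 = 26
t_54 = 89·26 + 27·43 = 80
t_55 = 89·80 + 27·26 = 62
t_56 = 89·62 + 27·80 = 15
t_57 = 89·15 + 27·62 = 2
t_58 = 89·2 + 27·15 = 1
t_59 = 89·1 + 27·2 = 46
t_60 = 89·46 + 27·1 = 47
t_61 = 89·47 + 27·46 = 90
t_62 = 89·90 + 27·47 = 64
t_63 = 89·64 + 27·90 = 75
t_64 = 89·75 + 27·64 = 61
t_65 = 89·61 + 27·75 = 82
t_66 = 89·82 + 27·61 = 21
t_67 = 89·21 + 27·82 = 9
t_68 = 89·9 + 27·21 = 10
t_69 = 89·10 + 27·9 = 66
t_70 = 89·66 + 27·10 = 33
t_71 = 89·33 + 27·66 = 63
t_72 = 89·63 + 27·33 = 96
t_73 = 89·96 + 27·63 = 60
t_74 = 89·60 + 27·96 = 75
t_75 = 89·75 + 27·60 = 50
t_76 = 89·50 + 27·75 = 73
t_77 = 89·73 + 27·50 = 87
t_78 = 89·87 + 27·73 = 14
t_79 = 89·14 + 27·87 = 6
t_80 = 89·6 + 27·14 = 39
t_81 = 89·39 + 27·6 = 44
t_82 = 89·44 + 27·39 = 22
t_83 = 89·22 + 27·44 = 42
t_84 = 89·42 + 27·22 = 64
t_85 = 89·64 + 27·42 = 40
t_86 = 89·40 + 27·64 = 50
t_87 = 89·50 + 27·40 = 1
t_88 = 89·1 + 27·50 = 81
t_89 = 89·81 + 27·1 = 58
t_90 = 89·58 + 27·81 = 74
t_91 = 89·74 + 27·58 = 4
t_92 = 89·4 + 27·74 = 26
t_93 = 89·26 + 27·4 = 94
t_94 = 89·94 + 27·26 = 47
t_95 = 89·47 + 27·94 = 28
t_96 = 89·28 + 27·47 = 75
t_97 = 89·75 + 27·28 = 59
(t_96, t_97) = (75, 59) = (t_0, t_1), so the sequence has period 96.
271 ≡ 79 (mod 96), hence t_271 = t_79 = 6.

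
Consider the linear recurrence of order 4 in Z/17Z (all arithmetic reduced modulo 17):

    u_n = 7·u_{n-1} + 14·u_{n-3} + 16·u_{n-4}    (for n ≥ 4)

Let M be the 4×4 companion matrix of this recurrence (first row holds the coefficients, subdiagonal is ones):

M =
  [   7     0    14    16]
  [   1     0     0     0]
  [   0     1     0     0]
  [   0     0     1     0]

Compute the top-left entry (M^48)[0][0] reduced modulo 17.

(M^48)[0][0] is the top entry after applying M 48 times to the unit state (1, 0, 0, 0). Equivalently it is h_{51} for the auxiliary sequence (h_n) obeying the same recurrence with h_3 = 1 and h_i = 0 for 0 ≤ i < 3:
h_4 = 7·1 + 0·0 + 14·0 + 16·0 = 7
h_5 = 7·7 + 0·1 + 14·0 + 16·0 = 15
h_6 = 7·15 + 0·7 + 14·1 + 16·0 = 0
h_7 = 7·0 + 0·15 + 14·7 + 16·1 = 12
h_8 = 7·12 + 0·0 + 14·15 + 16·7 = 15
h_9 = 7·15 + 0·12 + 14·0 + 16·15 = 5
h_10 = 7·5 + 0·15 + 14·12 + 16·0 = 16
h_11 = 7·16 + 0·5 + 14·15 + 16·12 = 4
h_12 = 7·4 + 0·16 + 14·5 + 16·15 = 15
h_13 = 7·15 + 0·4 + 14·16 + 16·5 = 1
h_14 = 7·1 + 0·15 + 14·4 + 16·16 = 13
h_15 = 7·13 + 0·1 + 14·15 + 16·4 = 8
h_16 = 7·8 + 0·13 + 14·1 + 16·15 = 4
h_17 = 7·4 + 0·8 + 14·13 + 16·1 = 5
h_18 = 7·5 + 0·4 + 14·8 + 16·13 = 15
h_19 = 7·15 + 0·5 + 14·4 + 16·8 = 0
h_20 = 7·0 + 0·15 + 14·5 + 16·4 = 15
h_21 = 7·15 + 0·0 + 14·15 + 16·5 = 4
h_22 = 7·4 + 0·15 + 14·0 + 16·15 = 13
h_23 = 7·13 + 0·4 + 14·15 + 16·0 = 12
h_24 = 7·12 + 0·13 + 14·4 + 16·15 = 6
h_25 = 7·6 + 0·12 + 14·13 + 16·4 = 16
h_26 = 7·16 + 0·6 + 14·12 + 16·13 = 12
h_27 = 7·12 + 0·16 + 14·6 + 16·12 = 3
h_28 = 7·3 + 0·12 + 14·16 + 16·6 = 1
h_29 = 7·1 + 0·3 + 14·12 + 16·16 = 6
h_30 = 7·6 + 0·1 + 14·3 + 16·12 = 4
h_31 = 7·4 + 0·6 + 14·1 + 16·3 = 5
h_32 = 7·5 + 0·4 + 14·6 + 16·1 = 16
h_33 = 7·16 + 0·5 + 14·4 + 16·6 = 9
h_34 = 7·9 + 0·16 + 14·5 + 16·4 = 10
h_35 = 7·10 + 0·9 + 14·16 + 16·5 = 0
h_36 = 7·0 + 0·10 + 14·9 + 16·16 = 8
h_37 = 7·8 + 0·0 + 14·10 + 16·9 = 0
h_38 = 7·0 + 0·8 + 14·0 + 16·10 = 7
h_39 = 7·7 + 0·0 + 14·8 + 16·0 = 8
h_40 = 7·8 + 0·7 + 14·0 + 16·8 = 14
h_41 = 7·14 + 0·8 + 14·7 + 16·0 = 9
h_42 = 7·9 + 0·14 + 14·8 + 16·7 = 15
h_43 = 7·15 + 0·9 + 14·14 + 16·8 = 4
h_44 = 7·4 + 0·15 + 14·9 + 16·14 = 4
h_45 = 7·4 + 0·4 + 14·15 + 16·9 = 8
h_46 = 7·8 + 0·4 + 14·4 + 16·15 = 12
h_47 = 7·12 + 0·8 + 14·4 + 16·4 = 0
h_48 = 7·0 + 0·12 + 14·8 + 16·4 = 6
h_49 = 7·6 + 0·0 + 14·12 + 16·8 = 15
h_50 = 7·15 + 0·6 + 14·0 + 16·12 = 8
h_51 = 7·8 + 0·15 + 14·6 + 16·0 = 4

4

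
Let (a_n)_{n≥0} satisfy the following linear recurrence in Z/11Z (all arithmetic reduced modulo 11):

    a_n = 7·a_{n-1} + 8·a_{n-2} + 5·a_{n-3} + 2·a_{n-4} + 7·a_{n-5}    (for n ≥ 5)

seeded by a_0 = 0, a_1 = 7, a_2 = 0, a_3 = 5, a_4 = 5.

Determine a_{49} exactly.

a_5 = 7·5 + 8·5 + 5·0 + 2·7 + 7·0 = 1
a_6 = 7·1 + 8·5 + 5·5 + 2·0 + 7·7 = 0
a_7 = 7·0 + 8·1 + 5·5 + 2·5 + 7·0 = 10
a_8 = 7·10 + 8·0 + 5·1 + 2·5 + 7·5 = 10
a_9 = 7·10 + 8·10 + 5·0 + 2·1 + 7·5 = 0
a_10 = 7·0 + 8·10 + 5·10 + 2·0 + 7·1 = 5
a_11 = 7·5 + 8·0 + 5·10 + 2·10 + 7·0 = 6
a_12 = 7·6 + 8·5 + 5·0 + 2·10 + 7·10 = 7
a_13 = 7·7 + 8·6 + 5·5 + 2·0 + 7·10 = 5
a_14 = 7·5 + 8·7 + 5·6 + 2·5 + 7·0 = 10
a_15 = 7·10 + 8·5 + 5·7 + 2·6 + 7·5 = 5
a_16 = 7·5 + 8·10 + 5·5 + 2·7 + 7·6 = 9
a_17 = 7·9 + 8·5 + 5·10 + 2·5 + 7·7 = 3
a_18 = 7·3 + 8·9 + 5·5 + 2·10 + 7·5 = 8
a_19 = 7·8 + 8·3 + 5·9 + 2·5 + 7·10 = 7
a_20 = 7·7 + 8·8 + 5·3 + 2·9 + 7·5 = 5
a_21 = 7·5 + 8·7 + 5·8 + 2·3 + 7·9 = 2
a_22 = 7·2 + 8·5 + 5·7 + 2·8 + 7·3 = 5
a_23 = 7·5 + 8·2 + 5·5 + 2·7 + 7·8 = 3
a_24 = 7·3 + 8·5 + 5·2 + 2·5 + 7·7 = 9
a_25 = 7·9 + 8·3 + 5·5 + 2·2 + 7·5 = 8
a_26 = 7·8 + 8·9 + 5·3 + 2·5 + 7·2 = 2
a_27 = 7·2 + 8·8 + 5·9 + 2·3 + 7·5 = 10
a_28 = 7·10 + 8·2 + 5·8 + 2·9 + 7·3 = 0
a_29 = 7·0 + 8·10 + 5·2 + 2·8 + 7·9 = 4
a_30 = 7·4 + 8·0 + 5·10 + 2·2 + 7·8 = 6
a_31 = 7·6 + 8·4 + 5·0 + 2·10 + 7·2 = 9
a_32 = 7·9 + 8·6 + 5·4 + 2·0 + 7·10 = 3
a_33 = 7·3 + 8·9 + 5·6 + 2·4 + 7·0 = 10
a_34 = 7·10 + 8·3 + 5·9 + 2·6 + 7·4 = 3
a_35 = 7·3 + 8·10 + 5·3 + 2·9 + 7·6 = 0
a_36 = 7·0 + 8·3 + 5·10 + 2·3 + 7·9 = 0
a_37 = 7·0 + 8·0 + 5·3 + 2·10 + 7·3 = 1
a_38 = 7·1 + 8·0 + 5·0 + 2·3 + 7·10 = 6
a_39 = 7·6 + 8·1 + 5·0 + 2·0 + 7·3 = 5
a_40 = 7·5 + 8·6 + 5·1 + 2·0 + 7·0 = 0
a_41 = 7·0 + 8·5 + 5·6 + 2·1 + 7·0 = 6
a_42 = 7·6 + 8·0 + 5·5 + 2·6 + 7·1 = 9
a_43 = 7·9 + 8·6 + 5·0 + 2·5 + 7·6 = 9
a_44 = 7·9 + 8·9 + 5·6 + 2·0 + 7·5 = 2
a_45 = 7·2 + 8·9 + 5·9 + 2·6 + 7·0 = 0
a_46 = 7·0 + 8·2 + 5·9 + 2·9 + 7·6 = 0
a_47 = 7·0 + 8·0 + 5·2 + 2·9 + 7·9 = 3
a_48 = 7·3 + 8·0 + 5·0 + 2·2 + 7·9 = 0
a_49 = 7·0 + 8·3 + 5·0 + 2·0 + 7·2 = 5

5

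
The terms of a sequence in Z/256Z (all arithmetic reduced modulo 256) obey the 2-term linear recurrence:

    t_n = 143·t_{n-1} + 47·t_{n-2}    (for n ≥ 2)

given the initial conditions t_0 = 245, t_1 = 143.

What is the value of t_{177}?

5

t_2 = 143·143 + 47·245 = 220
t_3 = 143·220 + 47·143 = 37
t_4 = 143·37 + 47·220 = 15
t_5 = 143·15 + 47·37 = 44
t_6 = 143·44 + 47·15 = 85
t_7 = 143·85 + 47·44 = 143
t_8 = 143·143 + 47·85 = 124
t_9 = 143·124 + 47·143 = 133
t_10 = 143·133 + 47·124 = 15
t_11 = 143·15 + 47·133 = 204
t_12 = 143·204 + 47·15 = 181
t_13 = 143·181 + 47·204 = 143
t_14 = 143·143 + 47·181 = 28
t_15 = 143·28 + 47·143 = 229
t_16 = 143·229 + 47·28 = 15
t_17 = 143·15 + 47·229 = 108
t_18 = 143·108 + 47·15 = 21
t_19 = 143·21 + 47·108 = 143
t_20 = 143·143 + 47·21 = 188
t_21 = 143·188 + 47·143 = 69
t_22 = 143·69 + 47·188 = 15
t_23 = 143·15 + 47·69 = 12
t_24 = 143·12 + 47·15 = 117
t_25 = 143·117 + 47·12 = 143
t_26 = 143·143 + 47·117 = 92
t_27 = 143·92 + 47·143 = 165
t_28 = 143·165 + 47·92 = 15
t_29 = 143·15 + 47·165 = 172
t_30 = 143·172 + 47·15 = 213
t_31 = 143·213 + 47·172 = 143
t_32 = 143·143 + 47·213 = 252
t_33 = 143·252 + 47·143 = 5
t_34 = 143·5 + 47·252 = 15
t_35 = 143·15 + 47·5 = 76
t_36 = 143·76 + 47·15 = 53
t_37 = 143·53 + 47·76 = 143
t_38 = 143·143 + 47·53 = 156
t_39 = 143·156 + 47·143 = 101
t_40 = 143·101 + 47·156 = 15
t_41 = 143·15 + 47·101 = 236
t_42 = 143·236 + 47·15 = 149
t_43 = 143·149 + 47·236 = 143
t_44 = 143·143 + 47·149 = 60
t_45 = 143·60 + 47·143 = 197
t_46 = 143·197 + 47·60 = 15
t_47 = 143·15 + 47·197 = 140
t_48 = 143·140 + 47·15 = 245
t_49 = 143·245 + 47·140 = 143
(t_48, t_49) = (245, 143) = (t_0, t_1), so the sequence has period 48.
177 ≡ 33 (mod 48), hence t_177 = t_33 = 5.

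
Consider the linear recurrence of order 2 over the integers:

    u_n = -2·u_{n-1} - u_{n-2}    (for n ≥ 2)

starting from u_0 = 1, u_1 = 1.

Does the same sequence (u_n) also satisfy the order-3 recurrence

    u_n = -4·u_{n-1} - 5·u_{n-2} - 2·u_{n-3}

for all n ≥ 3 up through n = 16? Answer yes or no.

Terms u_0..u_16: 1, 1, -3, 5, -7, 9, -11, 13, -15, 17, -19, 21, -23, 25, -27, 29, -31
n=3: candidate gives 5, actual u_3 = 5 ✓
n=4: candidate gives -7, actual u_4 = -7 ✓
n=5: candidate gives 9, actual u_5 = 9 ✓
n=6: candidate gives -11, actual u_6 = -11 ✓
n=7: candidate gives 13, actual u_7 = 13 ✓
n=8: candidate gives -15, actual u_8 = -15 ✓
n=9: candidate gives 17, actual u_9 = 17 ✓
n=10: candidate gives -19, actual u_10 = -19 ✓
n=11: candidate gives 21, actual u_11 = 21 ✓
n=12: candidate gives -23, actual u_12 = -23 ✓
n=13: candidate gives 25, actual u_13 = 25 ✓
n=14: candidate gives -27, actual u_14 = -27 ✓
n=15: candidate gives 29, actual u_15 = 29 ✓
n=16: candidate gives -31, actual u_16 = -31 ✓

yes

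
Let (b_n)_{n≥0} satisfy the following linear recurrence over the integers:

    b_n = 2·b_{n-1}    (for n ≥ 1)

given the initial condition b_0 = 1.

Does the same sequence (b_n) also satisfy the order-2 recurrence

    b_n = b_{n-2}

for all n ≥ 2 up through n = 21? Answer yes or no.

no

Terms b_0..b_21: 1, 2, 4, 8, 16, 32, 64, 128, 256, 512, 1024, 2048, 4096, 8192, 16384, 32768, 65536, 131072, 262144, 524288, 1048576, 2097152
n=2: candidate gives 1, actual b_2 = 4 ✗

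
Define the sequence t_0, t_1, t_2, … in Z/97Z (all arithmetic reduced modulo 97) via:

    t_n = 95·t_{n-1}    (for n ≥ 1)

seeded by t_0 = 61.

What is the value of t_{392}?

96

t_1 = 95·61 = 72
t_2 = 95·72 = 50
t_3 = 95·50 = 94
t_4 = 95·94 = 6
t_5 = 95·6 = 85
t_6 = 95·85 = 24
t_7 = 95·24 = 49
t_8 = 95·49 = 96
t_9 = 95·96 = 2
t_10 = 95·2 = 93
t_11 = 95·93 = 8
t_12 = 95·8 = 81
t_13 = 95·81 = 32
t_14 = 95·32 = 33
t_15 = 95·33 = 31
t_16 = 95·31 = 35
t_17 = 95·35 = 27
t_18 = 95·27 = 43
t_19 = 95·43 = 11
t_20 = 95·11 = 75
t_21 = 95·75 = 44
t_22 = 95·44 = 9
t_23 = 95·9 = 79
t_24 = 95·79 = 36
t_25 = 95·36 = 25
t_26 = 95·25 = 47
t_27 = 95·47 = 3
t_28 = 95·3 = 91
t_29 = 95·91 = 12
t_30 = 95·12 = 73
t_31 = 95·73 = 48
t_32 = 95·48 = 1
t_33 = 95·1 = 95
t_34 = 95·95 = 4
t_35 = 95·4 = 89
t_36 = 95·89 = 16
t_37 = 95·16 = 65
t_38 = 95·65 = 64
t_39 = 95·64 = 66
t_40 = 95·66 = 62
t_41 = 95·62 = 70
t_42 = 95·70 = 54
t_43 = 95·54 = 86
t_44 = 95·86 = 22
t_45 = 95·22 = 53
t_46 = 95·53 = 88
t_47 = 95·88 = 18
t_48 = 95·18 = 61
(t_48) = (61) = (t_0), so the sequence has period 48.
392 ≡ 8 (mod 48), hence t_392 = t_8 = 96.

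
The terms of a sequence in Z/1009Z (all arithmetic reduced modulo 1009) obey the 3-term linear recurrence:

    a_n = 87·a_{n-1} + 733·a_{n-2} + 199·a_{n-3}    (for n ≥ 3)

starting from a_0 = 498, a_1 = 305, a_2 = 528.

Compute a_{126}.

a_3 = 87·528 + 733·305 + 199·498 = 318
a_4 = 87·318 + 733·528 + 199·305 = 146
a_5 = 87·146 + 733·318 + 199·528 = 745
a_6 = 87·745 + 733·146 + 199·318 = 18
a_7 = 87·18 + 733·745 + 199·146 = 566
a_8 = 87·566 + 733·18 + 199·745 = 819
Continuing the recurrence:
  a_9 = 348;  a_10 = 613;  a_11 = 193;  a_12 = 602;  a_13 = 13;  a_14 = 520
  a_15 = 10;  a_16 = 188;  a_17 = 32;  a_18 = 309;  a_19 = 977;  a_20 = 29
  a_21 = 198;  a_22 = 836;  a_23 = 648;  a_24 = 248;  a_25 = 11;  a_26 = 921
  a_27 = 318;  a_28 = 666;  a_29 = 85;  a_30 = 878;  a_31 = 813;  a_32 = 704
  a_33 = 483;  a_34 = 423;  a_35 = 202;  a_36 = 979;  a_37 = 590;  a_38 = 926
  a_39 = 544;  a_40 = 981;  a_41 = 415;  a_42 = 739;  a_43 = 685;  a_44 = 774
  a_45 = 114;  a_46 = 212;  a_47 = 755;  a_48 = 598;  a_49 = 860;  a_50 = 486
  a_51 = 608;  a_52 = 99;  a_53 = 77;  a_54 = 476;  a_55 = 510;  a_56 = 965
  a_57 = 586;  a_58 = 149;  a_59 = 884;  a_60 = 39;  a_61 = 950;  a_62 = 597
  a_63 = 309;  a_64 = 711;  a_65 = 530;  a_66 = 157;  a_67 = 796;  a_68 = 220
  a_69 = 199;  a_70 = 980;  a_71 = 459;  a_72 = 764;  a_73 = 607;  a_74 = 889
  a_75 = 298;  a_76 = 237;  a_77 = 256;  a_78 = 18;  a_79 = 271;  a_80 = 941
  a_81 = 563;  a_82 = 598;  a_83 = 150;  a_84 = 399;  a_85 = 316;  a_86 = 695
  a_87 = 182;  a_88 = 915;  a_89 = 184;  a_90 = 477;  a_91 = 261;  a_92 = 319
  a_93 = 190;  a_94 = 605;  a_95 = 109;  a_96 = 384;  a_97 = 621;  a_98 = 4
  a_99 = 214;  a_100 = 842;  a_101 = 860;  a_102 = 40;  a_103 = 272;  a_104 = 126
  a_105 = 354;  a_106 = 709;  a_107 = 152;  a_108 = 994;  a_109 = 970;  a_110 = 725
  a_111 = 224;  a_112 = 310;  a_113 = 449;  a_114 = 97;  a_115 = 691;  a_116 = 607
  a_117 = 458;  a_118 = 742;  a_119 = 417;  a_120 = 322;  a_121 = 40;  a_122 = 618
  a_123 = 859;  a_124 = 917
a_125 = 87·917 + 733·859 + 199·618 = 992
a_126 = 87·992 + 733·917 + 199·859 = 117

117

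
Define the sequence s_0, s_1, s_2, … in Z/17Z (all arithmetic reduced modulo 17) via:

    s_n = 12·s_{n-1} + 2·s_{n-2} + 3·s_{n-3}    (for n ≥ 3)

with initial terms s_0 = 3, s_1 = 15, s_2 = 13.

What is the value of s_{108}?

s_3 = 12·13 + 2·15 + 3·3 = 8
s_4 = 12·8 + 2·13 + 3·15 = 14
s_5 = 12·14 + 2·8 + 3·13 = 2
s_6 = 12·2 + 2·14 + 3·8 = 8
s_7 = 12·8 + 2·2 + 3·14 = 6
s_8 = 12·6 + 2·8 + 3·2 = 9
s_9 = 12·9 + 2·6 + 3·8 = 8
s_10 = 12·8 + 2·9 + 3·6 = 13
s_11 = 12·13 + 2·8 + 3·9 = 12
s_12 = 12·12 + 2·13 + 3·8 = 7
s_13 = 12·7 + 2·12 + 3·13 = 11
s_14 = 12·11 + 2·7 + 3·12 = 12
s_15 = 12·12 + 2·11 + 3·7 = 0
s_16 = 12·0 + 2·12 + 3·11 = 6
s_17 = 12·6 + 2·0 + 3·12 = 6
s_18 = 12·6 + 2·6 + 3·0 = 16
s_19 = 12·16 + 2·6 + 3·6 = 1
s_20 = 12·1 + 2·16 + 3·6 = 11
s_21 = 12·11 + 2·1 + 3·16 = 12
s_22 = 12·12 + 2·11 + 3·1 = 16
s_23 = 12·16 + 2·12 + 3·11 = 11
s_24 = 12·11 + 2·16 + 3·12 = 13
s_25 = 12·13 + 2·11 + 3·16 = 5
s_26 = 12·5 + 2·13 + 3·11 = 0
s_27 = 12·0 + 2·5 + 3·13 = 15
s_28 = 12·15 + 2·0 + 3·5 = 8
s_29 = 12·8 + 2·15 + 3·0 = 7
s_30 = 12·7 + 2·8 + 3·15 = 9
s_31 = 12·9 + 2·7 + 3·8 = 10
s_32 = 12·10 + 2·9 + 3·7 = 6
s_33 = 12·6 + 2·10 + 3·9 = 0
s_34 = 12·0 + 2·6 + 3·10 = 8
s_35 = 12·8 + 2·0 + 3·6 = 12
s_36 = 12·12 + 2·8 + 3·0 = 7
s_37 = 12·7 + 2·12 + 3·8 = 13
s_38 = 12·13 + 2·7 + 3·12 = 2
s_39 = 12·2 + 2·13 + 3·7 = 3
s_40 = 12·3 + 2·2 + 3·13 = 11
s_41 = 12·11 + 2·3 + 3·2 = 8
s_42 = 12·8 + 2·11 + 3·3 = 8
s_43 = 12·8 + 2·8 + 3·11 = 9
s_44 = 12·9 + 2·8 + 3·8 = 12
s_45 = 12·12 + 2·9 + 3·8 = 16
s_46 = 12·16 + 2·12 + 3·9 = 5
s_47 = 12·5 + 2·16 + 3·12 = 9
s_48 = 12·9 + 2·5 + 3·16 = 13
s_49 = 12·13 + 2·9 + 3·5 = 2
s_50 = 12·2 + 2·13 + 3·9 = 9
s_51 = 12·9 + 2·2 + 3·13 = 15
s_52 = 12·15 + 2·9 + 3·2 = 0
s_53 = 12·0 + 2·15 + 3·9 = 6
s_54 = 12·6 + 2·0 + 3·15 = 15
s_55 = 12·15 + 2·6 + 3·0 = 5
s_56 = 12·5 + 2·15 + 3·6 = 6
s_57 = 12·6 + 2·5 + 3·15 = 8
s_58 = 12·8 + 2·6 + 3·5 = 4
s_59 = 12·4 + 2·8 + 3·6 = 14
s_60 = 12·14 + 2·4 + 3·8 = 13
s_61 = 12·13 + 2·14 + 3·4 = 9
s_62 = 12·9 + 2·13 + 3·14 = 6
s_63 = 12·6 + 2·9 + 3·13 = 10
s_64 = 12·10 + 2·6 + 3·9 = 6
s_65 = 12·6 + 2·10 + 3·6 = 8
s_66 = 12·8 + 2·6 + 3·10 = 2
s_67 = 12·2 + 2·8 + 3·6 = 7
s_68 = 12·7 + 2·2 + 3·8 = 10
s_69 = 12·10 + 2·7 + 3·2 = 4
s_70 = 12·4 + 2·10 + 3·7 = 4
s_71 = 12·4 + 2·4 + 3·10 = 1
s_72 = 12·1 + 2·4 + 3·4 = 15
s_73 = 12·15 + 2·1 + 3·4 = 7
s_74 = 12·7 + 2·15 + 3·1 = 15
s_75 = 12·15 + 2·7 + 3·15 = 1
s_76 = 12·1 + 2·15 + 3·7 = 12
s_77 = 12·12 + 2·1 + 3·15 = 4
s_78 = 12·4 + 2·12 + 3·1 = 7
s_79 = 12·7 + 2·4 + 3·12 = 9
s_80 = 12·9 + 2·7 + 3·4 = 15
s_81 = 12·15 + 2·9 + 3·7 = 15
s_82 = 12·15 + 2·15 + 3·9 = 16
s_83 = 12·16 + 2·15 + 3·15 = 12
s_84 = 12·12 + 2·16 + 3·15 = 0
s_85 = 12·0 + 2·12 + 3·16 = 4
s_86 = 12·4 + 2·0 + 3·12 = 16
s_87 = 12·16 + 2·4 + 3·0 = 13
s_88 = 12·13 + 2·16 + 3·4 = 13
s_89 = 12·13 + 2·13 + 3·16 = 9
s_90 = 12·9 + 2·13 + 3·13 = 3
s_91 = 12·3 + 2·9 + 3·13 = 8
s_92 = 12·8 + 2·3 + 3·9 = 10
s_93 = 12·10 + 2·8 + 3·3 = 9
s_94 = 12·9 + 2·10 + 3·8 = 16
s_95 = 12·16 + 2·9 + 3·10 = 2
s_96 = 12·2 + 2·16 + 3·9 = 15
s_97 = 12·15 + 2·2 + 3·16 = 11
s_98 = 12·11 + 2·15 + 3·2 = 15
s_99 = 12·15 + 2·11 + 3·15 = 9
s_100 = 12·9 + 2·15 + 3·11 = 1
s_101 = 12·1 + 2·9 + 3·15 = 7
s_102 = 12·7 + 2·1 + 3·9 = 11
s_103 = 12·11 + 2·7 + 3·1 = 13
s_104 = 12·13 + 2·11 + 3·7 = 12
s_105 = 12·12 + 2·13 + 3·11 = 16
s_106 = 12·16 + 2·12 + 3·13 = 0
s_107 = 12·0 + 2·16 + 3·12 = 0
s_108 = 12·0 + 2·0 + 3·16 = 14

14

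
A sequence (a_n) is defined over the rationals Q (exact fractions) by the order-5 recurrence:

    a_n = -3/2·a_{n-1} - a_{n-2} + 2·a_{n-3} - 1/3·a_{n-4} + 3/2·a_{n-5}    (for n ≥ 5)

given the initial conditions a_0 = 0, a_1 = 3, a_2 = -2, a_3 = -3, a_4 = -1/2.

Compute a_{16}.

a_5 = -3/2·-1/2 + -1·-3 + 2·-2 + -1/3·3 + 3/2·0 = -5/4
a_6 = -3/2·-5/4 + -1·-1/2 + 2·-3 + -1/3·-2 + 3/2·3 = 37/24
a_7 = -3/2·37/24 + -1·-5/4 + 2·-1/2 + -1/3·-3 + 3/2·-2 = -65/16
a_8 = -3/2·-65/16 + -1·37/24 + 2·-5/4 + -1/3·-1/2 + 3/2·-3 = -73/32
a_9 = -3/2·-73/32 + -1·-65/16 + 2·37/24 + -1/3·-5/4 + 3/2·-1/2 = 655/64
a_10 = -3/2·655/64 + -1·-73/32 + 2·-65/16 + -1/3·37/24 + 3/2·-5/4 = -27169/1152
a_11 = -3/2·-27169/1152 + -1·655/64 + 2·-73/32 + -1/3·-65/16 + 3/2·37/24 = 6207/256
a_12 = -3/2·6207/256 + -1·-27169/1152 + 2·655/64 + -1/3·-73/32 + 3/2·-65/16 = 10831/4608
a_13 = -3/2·10831/4608 + -1·6207/256 + 2·-27169/1152 + -1/3·655/64 + 3/2·-73/32 = -753625/9216
a_14 = -3/2·-753625/9216 + -1·10831/4608 + 2·6207/256 + -1/3·-27169/1152 + 3/2·655/64 = 10617661/55296
a_15 = -3/2·10617661/55296 + -1·-753625/9216 + 2·10831/4608 + -1/3·6207/256 + 3/2·-27169/1152 = -9031913/36864
a_16 = -3/2·-9031913/36864 + -1·10617661/55296 + 2·-753625/9216 + -1/3·10831/4608 + 3/2·6207/256 = 10513549/221184

10513549/221184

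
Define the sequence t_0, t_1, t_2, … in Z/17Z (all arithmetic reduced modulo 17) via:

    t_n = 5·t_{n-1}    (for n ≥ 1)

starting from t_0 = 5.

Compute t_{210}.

t_1 = 5·5 = 8
t_2 = 5·8 = 6
t_3 = 5·6 = 13
t_4 = 5·13 = 14
t_5 = 5·14 = 2
t_6 = 5·2 = 10
t_7 = 5·10 = 16
t_8 = 5·16 = 12
t_9 = 5·12 = 9
t_10 = 5·9 = 11
t_11 = 5·11 = 4
t_12 = 5·4 = 3
t_13 = 5·3 = 15
t_14 = 5·15 = 7
t_15 = 5·7 = 1
t_16 = 5·1 = 5
(t_16) = (5) = (t_0), so the sequence has period 16.
210 ≡ 2 (mod 16), hence t_210 = t_2 = 6.

6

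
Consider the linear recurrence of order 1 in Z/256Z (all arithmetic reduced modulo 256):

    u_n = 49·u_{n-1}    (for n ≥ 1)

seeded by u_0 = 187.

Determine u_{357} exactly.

11

u_1 = 49·187 = 203
u_2 = 49·203 = 219
u_3 = 49·219 = 235
u_4 = 49·235 = 251
u_5 = 49·251 = 11
u_6 = 49·11 = 27
u_7 = 49·27 = 43
u_8 = 49·43 = 59
u_9 = 49·59 = 75
u_10 = 49·75 = 91
u_11 = 49·91 = 107
u_12 = 49·107 = 123
u_13 = 49·123 = 139
u_14 = 49·139 = 155
u_15 = 49·155 = 171
u_16 = 49·171 = 187
(u_16) = (187) = (u_0), so the sequence has period 16.
357 ≡ 5 (mod 16), hence u_357 = u_5 = 11.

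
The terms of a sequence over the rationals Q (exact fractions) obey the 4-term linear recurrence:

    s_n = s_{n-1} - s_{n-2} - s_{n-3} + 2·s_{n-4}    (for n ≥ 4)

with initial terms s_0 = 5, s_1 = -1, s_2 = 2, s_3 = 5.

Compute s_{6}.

-10

s_4 = 1·5 + -1·2 + -1·-1 + 2·5 = 14
s_5 = 1·14 + -1·5 + -1·2 + 2·-1 = 5
s_6 = 1·5 + -1·14 + -1·5 + 2·2 = -10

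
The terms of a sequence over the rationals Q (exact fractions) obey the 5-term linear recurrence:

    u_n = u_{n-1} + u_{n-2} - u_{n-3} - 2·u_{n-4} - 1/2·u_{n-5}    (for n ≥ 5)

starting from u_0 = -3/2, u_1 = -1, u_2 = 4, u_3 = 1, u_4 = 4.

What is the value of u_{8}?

-18

u_5 = 1·4 + 1·1 + -1·4 + -2·-1 + -1/2·-3/2 = 15/4
u_6 = 1·15/4 + 1·4 + -1·1 + -2·4 + -1/2·-1 = -3/4
u_7 = 1·-3/4 + 1·15/4 + -1·4 + -2·1 + -1/2·4 = -5
u_8 = 1·-5 + 1·-3/4 + -1·15/4 + -2·4 + -1/2·1 = -18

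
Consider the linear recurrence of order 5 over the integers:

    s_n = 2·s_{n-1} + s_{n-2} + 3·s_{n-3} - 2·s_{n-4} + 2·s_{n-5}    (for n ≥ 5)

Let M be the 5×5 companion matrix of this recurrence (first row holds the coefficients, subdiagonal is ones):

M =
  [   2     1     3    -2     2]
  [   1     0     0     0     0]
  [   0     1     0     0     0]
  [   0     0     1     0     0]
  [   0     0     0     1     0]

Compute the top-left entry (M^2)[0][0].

(M^2)[0][0] is the top entry after applying M 2 times to the unit state (1, 0, 0, 0, 0). Equivalently it is h_{6} for the auxiliary sequence (h_n) obeying the same recurrence with h_4 = 1 and h_i = 0 for 0 ≤ i < 4:
h_5 = 2·1 + 1·0 + 3·0 + -2·0 + 2·0 = 2
h_6 = 2·2 + 1·1 + 3·0 + -2·0 + 2·0 = 5

5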